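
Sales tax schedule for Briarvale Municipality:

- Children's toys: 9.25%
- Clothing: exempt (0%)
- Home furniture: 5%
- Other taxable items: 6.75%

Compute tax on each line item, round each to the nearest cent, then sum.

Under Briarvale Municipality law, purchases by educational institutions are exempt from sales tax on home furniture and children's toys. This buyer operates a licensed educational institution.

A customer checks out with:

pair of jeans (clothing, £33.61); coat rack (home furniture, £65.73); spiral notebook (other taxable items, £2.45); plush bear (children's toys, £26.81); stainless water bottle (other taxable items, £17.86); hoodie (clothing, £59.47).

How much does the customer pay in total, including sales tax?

Pair of jeans £33.61: clothing → 0% → £0.00
Coat rack £65.73: home furniture, buyer-exempt → 0% → £0.00
Spiral notebook £2.45: other taxable items → 6.75% → £0.17
Plush bear £26.81: children's toys, buyer-exempt → 0% → £0.00
Stainless water bottle £17.86: other taxable items → 6.75% → £1.21
Hoodie £59.47: clothing → 0% → £0.00
Subtotal = £205.93; tax = £1.38; total due = £207.31

£207.31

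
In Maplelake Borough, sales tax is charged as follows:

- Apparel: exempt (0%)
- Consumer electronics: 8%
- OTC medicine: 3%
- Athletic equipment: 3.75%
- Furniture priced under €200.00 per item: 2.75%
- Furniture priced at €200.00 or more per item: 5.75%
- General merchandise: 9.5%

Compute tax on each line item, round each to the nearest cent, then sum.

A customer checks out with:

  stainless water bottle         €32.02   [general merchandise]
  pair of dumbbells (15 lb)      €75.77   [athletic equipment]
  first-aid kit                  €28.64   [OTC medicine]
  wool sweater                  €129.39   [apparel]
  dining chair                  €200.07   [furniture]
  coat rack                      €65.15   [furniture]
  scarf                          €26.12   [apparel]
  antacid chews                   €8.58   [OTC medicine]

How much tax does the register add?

Stainless water bottle €32.02: general merchandise → 9.5% → €3.04
Pair of dumbbells (15 lb) €75.77: athletic equipment → 3.75% → €2.84
First-aid kit €28.64: OTC medicine → 3% → €0.86
Wool sweater €129.39: apparel → 0% → €0.00
Dining chair €200.07: furniture, €200.00 or more → 5.75% → €11.50
Coat rack €65.15: furniture, under €200.00 → 2.75% → €1.79
Scarf €26.12: apparel → 0% → €0.00
Antacid chews €8.58: OTC medicine → 3% → €0.26
Total tax = €3.04 + €2.84 + €0.86 + €11.50 + €1.79 + €0.26 = €20.29

€20.29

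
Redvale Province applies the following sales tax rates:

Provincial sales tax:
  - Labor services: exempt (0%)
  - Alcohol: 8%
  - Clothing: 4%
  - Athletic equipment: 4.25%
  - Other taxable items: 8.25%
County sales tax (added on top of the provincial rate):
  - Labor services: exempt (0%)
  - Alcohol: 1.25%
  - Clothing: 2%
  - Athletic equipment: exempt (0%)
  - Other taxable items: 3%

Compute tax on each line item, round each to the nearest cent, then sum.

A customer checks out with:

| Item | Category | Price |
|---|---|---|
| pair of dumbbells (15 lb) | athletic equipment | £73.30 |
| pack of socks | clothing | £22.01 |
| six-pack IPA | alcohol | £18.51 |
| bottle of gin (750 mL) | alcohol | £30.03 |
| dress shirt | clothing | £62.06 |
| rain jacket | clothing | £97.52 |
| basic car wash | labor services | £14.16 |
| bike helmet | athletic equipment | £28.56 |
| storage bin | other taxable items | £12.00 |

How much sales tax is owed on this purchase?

£21.06

Pair of dumbbells (15 lb) £73.30: athletic equipment → 4.25% + 0% county = 4.25% → £3.12
Pack of socks £22.01: clothing → 4% + 2% county = 6% → £1.32
Six-pack IPA £18.51: alcohol → 8% + 1.25% county = 9.25% → £1.71
Bottle of gin (750 mL) £30.03: alcohol → 8% + 1.25% county = 9.25% → £2.78
Dress shirt £62.06: clothing → 4% + 2% county = 6% → £3.72
Rain jacket £97.52: clothing → 4% + 2% county = 6% → £5.85
Basic car wash £14.16: labor services → 0% + 0% county = 0% → £0.00
Bike helmet £28.56: athletic equipment → 4.25% + 0% county = 4.25% → £1.21
Storage bin £12.00: other taxable items → 8.25% + 3% county = 11.25% → £1.35
Total tax = £3.12 + £1.32 + £1.71 + £2.78 + £3.72 + £5.85 + £1.21 + £1.35 = £21.06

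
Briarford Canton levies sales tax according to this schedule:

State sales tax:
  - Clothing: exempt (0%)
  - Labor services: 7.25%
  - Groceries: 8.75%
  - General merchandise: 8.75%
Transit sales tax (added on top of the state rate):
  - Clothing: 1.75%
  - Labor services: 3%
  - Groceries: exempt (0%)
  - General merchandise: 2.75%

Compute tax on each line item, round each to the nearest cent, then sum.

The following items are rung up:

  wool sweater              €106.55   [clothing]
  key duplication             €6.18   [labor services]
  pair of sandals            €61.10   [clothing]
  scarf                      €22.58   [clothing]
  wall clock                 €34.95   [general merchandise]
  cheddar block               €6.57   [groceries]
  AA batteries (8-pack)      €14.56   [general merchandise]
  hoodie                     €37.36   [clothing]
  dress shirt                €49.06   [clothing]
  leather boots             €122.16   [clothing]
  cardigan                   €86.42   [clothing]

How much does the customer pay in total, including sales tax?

€562.87

Wool sweater €106.55: clothing → 0% + 1.75% transit = 1.75% → €1.86
Key duplication €6.18: labor services → 7.25% + 3% transit = 10.25% → €0.63
Pair of sandals €61.10: clothing → 0% + 1.75% transit = 1.75% → €1.07
Scarf €22.58: clothing → 0% + 1.75% transit = 1.75% → €0.40
Wall clock €34.95: general merchandise → 8.75% + 2.75% transit = 11.5% → €4.02
Cheddar block €6.57: groceries → 8.75% + 0% transit = 8.75% → €0.57
AA batteries (8-pack) €14.56: general merchandise → 8.75% + 2.75% transit = 11.5% → €1.67
Hoodie €37.36: clothing → 0% + 1.75% transit = 1.75% → €0.65
Dress shirt €49.06: clothing → 0% + 1.75% transit = 1.75% → €0.86
Leather boots €122.16: clothing → 0% + 1.75% transit = 1.75% → €2.14
Cardigan €86.42: clothing → 0% + 1.75% transit = 1.75% → €1.51
Subtotal = €547.49; tax = €15.38; total due = €562.87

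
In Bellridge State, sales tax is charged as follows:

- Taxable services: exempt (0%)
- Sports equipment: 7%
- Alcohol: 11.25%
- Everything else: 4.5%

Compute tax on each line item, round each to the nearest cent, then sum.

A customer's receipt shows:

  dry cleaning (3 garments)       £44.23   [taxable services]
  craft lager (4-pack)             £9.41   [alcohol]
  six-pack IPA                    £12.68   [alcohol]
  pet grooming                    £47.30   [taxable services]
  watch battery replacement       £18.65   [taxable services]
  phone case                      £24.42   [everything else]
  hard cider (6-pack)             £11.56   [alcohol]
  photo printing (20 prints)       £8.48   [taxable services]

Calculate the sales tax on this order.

£4.89

Dry cleaning (3 garments) £44.23: taxable services → 0% → £0.00
Craft lager (4-pack) £9.41: alcohol → 11.25% → £1.06
Six-pack IPA £12.68: alcohol → 11.25% → £1.43
Pet grooming £47.30: taxable services → 0% → £0.00
Watch battery replacement £18.65: taxable services → 0% → £0.00
Phone case £24.42: everything else → 4.5% → £1.10
Hard cider (6-pack) £11.56: alcohol → 11.25% → £1.30
Photo printing (20 prints) £8.48: taxable services → 0% → £0.00
Total tax = £1.06 + £1.43 + £1.10 + £1.30 = £4.89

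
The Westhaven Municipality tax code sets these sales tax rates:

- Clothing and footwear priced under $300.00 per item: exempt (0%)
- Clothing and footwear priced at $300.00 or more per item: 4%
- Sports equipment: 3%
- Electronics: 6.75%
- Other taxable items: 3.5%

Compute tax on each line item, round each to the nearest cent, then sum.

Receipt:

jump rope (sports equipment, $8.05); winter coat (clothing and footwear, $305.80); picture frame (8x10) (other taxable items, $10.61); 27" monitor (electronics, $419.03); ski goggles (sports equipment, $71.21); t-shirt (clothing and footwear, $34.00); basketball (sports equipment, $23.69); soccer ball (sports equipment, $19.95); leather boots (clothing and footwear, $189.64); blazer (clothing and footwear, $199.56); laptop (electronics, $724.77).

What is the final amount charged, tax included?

$2099.80

Jump rope $8.05: sports equipment → 3% → $0.24
Winter coat $305.80: clothing and footwear, $300.00 or more → 4% → $12.23
Picture frame (8x10) $10.61: other taxable items → 3.5% → $0.37
27" monitor $419.03: electronics → 6.75% → $28.28
Ski goggles $71.21: sports equipment → 3% → $2.14
T-shirt $34.00: clothing and footwear, under $300.00 → 0% → $0.00
Basketball $23.69: sports equipment → 3% → $0.71
Soccer ball $19.95: sports equipment → 3% → $0.60
Leather boots $189.64: clothing and footwear, under $300.00 → 0% → $0.00
Blazer $199.56: clothing and footwear, under $300.00 → 0% → $0.00
Laptop $724.77: electronics → 6.75% → $48.92
Subtotal = $2006.31; tax = $93.49; total due = $2099.80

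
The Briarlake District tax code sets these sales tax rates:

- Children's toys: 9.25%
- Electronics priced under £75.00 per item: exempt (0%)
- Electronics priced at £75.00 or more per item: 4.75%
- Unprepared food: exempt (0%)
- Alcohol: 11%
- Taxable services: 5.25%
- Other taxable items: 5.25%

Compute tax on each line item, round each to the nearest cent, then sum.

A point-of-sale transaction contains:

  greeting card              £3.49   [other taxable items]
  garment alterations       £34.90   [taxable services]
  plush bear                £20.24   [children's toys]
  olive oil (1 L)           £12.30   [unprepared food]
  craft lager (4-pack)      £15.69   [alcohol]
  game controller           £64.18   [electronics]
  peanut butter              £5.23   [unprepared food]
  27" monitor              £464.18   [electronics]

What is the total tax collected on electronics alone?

£22.05

Game controller £64.18: electronics, under £75.00 → 0% → £0.00
27" monitor £464.18: electronics, £75.00 or more → 4.75% → £22.05
Tax on electronics = £0.00 + £22.05 = £22.05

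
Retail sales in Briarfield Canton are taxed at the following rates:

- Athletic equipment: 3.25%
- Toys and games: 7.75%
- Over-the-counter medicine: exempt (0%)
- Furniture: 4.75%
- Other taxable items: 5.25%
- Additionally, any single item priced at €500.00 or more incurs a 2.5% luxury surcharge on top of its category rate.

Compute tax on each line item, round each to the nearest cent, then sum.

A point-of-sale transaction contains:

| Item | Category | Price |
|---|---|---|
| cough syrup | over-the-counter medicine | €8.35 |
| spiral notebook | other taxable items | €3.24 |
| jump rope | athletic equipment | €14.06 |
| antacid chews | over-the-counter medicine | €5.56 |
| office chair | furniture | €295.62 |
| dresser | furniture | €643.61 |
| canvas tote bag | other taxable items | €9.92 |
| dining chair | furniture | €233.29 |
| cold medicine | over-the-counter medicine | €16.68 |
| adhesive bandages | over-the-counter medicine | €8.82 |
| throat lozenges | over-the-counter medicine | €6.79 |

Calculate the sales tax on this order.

€72.93

Cough syrup €8.35: over-the-counter medicine → 0% → €0.00
Spiral notebook €3.24: other taxable items → 5.25% → €0.17
Jump rope €14.06: athletic equipment → 3.25% → €0.46
Antacid chews €5.56: over-the-counter medicine → 0% → €0.00
Office chair €295.62: furniture → 4.75% → €14.04
Dresser €643.61: furniture → 4.75% + 2.5% surcharge = 7.25% → €46.66
Canvas tote bag €9.92: other taxable items → 5.25% → €0.52
Dining chair €233.29: furniture → 4.75% → €11.08
Cold medicine €16.68: over-the-counter medicine → 0% → €0.00
Adhesive bandages €8.82: over-the-counter medicine → 0% → €0.00
Throat lozenges €6.79: over-the-counter medicine → 0% → €0.00
Total tax = €0.17 + €0.46 + €14.04 + €46.66 + €0.52 + €11.08 = €72.93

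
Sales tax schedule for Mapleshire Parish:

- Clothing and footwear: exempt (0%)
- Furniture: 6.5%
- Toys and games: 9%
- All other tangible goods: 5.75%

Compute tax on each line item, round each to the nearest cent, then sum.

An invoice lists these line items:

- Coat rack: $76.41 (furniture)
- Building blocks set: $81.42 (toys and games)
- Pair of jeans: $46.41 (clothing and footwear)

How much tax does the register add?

$12.30

Coat rack $76.41: furniture → 6.5% → $4.97
Building blocks set $81.42: toys and games → 9% → $7.33
Pair of jeans $46.41: clothing and footwear → 0% → $0.00
Total tax = $4.97 + $7.33 = $12.30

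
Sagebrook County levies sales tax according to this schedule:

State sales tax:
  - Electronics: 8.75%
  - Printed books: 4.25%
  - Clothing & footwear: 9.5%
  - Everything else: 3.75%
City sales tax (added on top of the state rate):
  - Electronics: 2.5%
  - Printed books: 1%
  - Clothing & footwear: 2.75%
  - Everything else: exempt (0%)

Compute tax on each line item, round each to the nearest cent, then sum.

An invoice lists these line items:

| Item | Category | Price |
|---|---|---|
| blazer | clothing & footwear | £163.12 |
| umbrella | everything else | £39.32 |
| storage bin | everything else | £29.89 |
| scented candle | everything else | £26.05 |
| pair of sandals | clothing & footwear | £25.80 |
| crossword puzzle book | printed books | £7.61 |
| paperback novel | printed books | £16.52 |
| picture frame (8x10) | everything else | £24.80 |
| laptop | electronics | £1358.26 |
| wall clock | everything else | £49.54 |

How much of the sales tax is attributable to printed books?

£1.27

Crossword puzzle book £7.61: printed books → 4.25% + 1% city = 5.25% → £0.40
Paperback novel £16.52: printed books → 4.25% + 1% city = 5.25% → £0.87
Tax on printed books = £0.40 + £0.87 = £1.27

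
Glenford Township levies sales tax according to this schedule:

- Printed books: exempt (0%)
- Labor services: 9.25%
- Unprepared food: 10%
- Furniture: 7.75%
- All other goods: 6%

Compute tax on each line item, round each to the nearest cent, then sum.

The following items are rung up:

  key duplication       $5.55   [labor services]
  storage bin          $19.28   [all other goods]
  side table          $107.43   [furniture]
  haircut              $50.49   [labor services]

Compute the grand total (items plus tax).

Key duplication $5.55: labor services → 9.25% → $0.51
Storage bin $19.28: all other goods → 6% → $1.16
Side table $107.43: furniture → 7.75% → $8.33
Haircut $50.49: labor services → 9.25% → $4.67
Subtotal = $182.75; tax = $14.67; total due = $197.42

$197.42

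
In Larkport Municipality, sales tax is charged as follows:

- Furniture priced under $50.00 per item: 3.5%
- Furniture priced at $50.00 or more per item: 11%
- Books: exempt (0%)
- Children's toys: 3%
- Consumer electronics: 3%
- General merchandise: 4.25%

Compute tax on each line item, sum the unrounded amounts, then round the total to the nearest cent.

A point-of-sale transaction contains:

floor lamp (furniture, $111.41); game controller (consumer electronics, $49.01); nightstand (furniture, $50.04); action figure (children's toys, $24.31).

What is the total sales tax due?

$19.96

Floor lamp $111.41: furniture, $50.00 or more → 11% → $12.2551
Game controller $49.01: consumer electronics → 3% → $1.4703
Nightstand $50.04: furniture, $50.00 or more → 11% → $5.5044
Action figure $24.31: children's toys → 3% → $0.7293
Unrounded tax sum = $19.9591 → $19.96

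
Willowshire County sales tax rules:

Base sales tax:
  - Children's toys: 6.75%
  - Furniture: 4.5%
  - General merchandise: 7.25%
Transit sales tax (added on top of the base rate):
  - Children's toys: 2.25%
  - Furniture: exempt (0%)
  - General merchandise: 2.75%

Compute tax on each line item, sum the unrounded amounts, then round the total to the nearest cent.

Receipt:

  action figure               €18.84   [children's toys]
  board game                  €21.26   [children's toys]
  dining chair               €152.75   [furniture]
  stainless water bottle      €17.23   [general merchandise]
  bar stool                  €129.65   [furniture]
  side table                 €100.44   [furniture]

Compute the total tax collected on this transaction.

€22.56

Action figure €18.84: children's toys → 6.75% + 2.25% transit = 9% → €1.6956
Board game €21.26: children's toys → 6.75% + 2.25% transit = 9% → €1.9134
Dining chair €152.75: furniture → 4.5% + 0% transit = 4.5% → €6.87375
Stainless water bottle €17.23: general merchandise → 7.25% + 2.75% transit = 10% → €1.723
Bar stool €129.65: furniture → 4.5% + 0% transit = 4.5% → €5.83425
Side table €100.44: furniture → 4.5% + 0% transit = 4.5% → €4.5198
Unrounded tax sum = €22.5598 → €22.56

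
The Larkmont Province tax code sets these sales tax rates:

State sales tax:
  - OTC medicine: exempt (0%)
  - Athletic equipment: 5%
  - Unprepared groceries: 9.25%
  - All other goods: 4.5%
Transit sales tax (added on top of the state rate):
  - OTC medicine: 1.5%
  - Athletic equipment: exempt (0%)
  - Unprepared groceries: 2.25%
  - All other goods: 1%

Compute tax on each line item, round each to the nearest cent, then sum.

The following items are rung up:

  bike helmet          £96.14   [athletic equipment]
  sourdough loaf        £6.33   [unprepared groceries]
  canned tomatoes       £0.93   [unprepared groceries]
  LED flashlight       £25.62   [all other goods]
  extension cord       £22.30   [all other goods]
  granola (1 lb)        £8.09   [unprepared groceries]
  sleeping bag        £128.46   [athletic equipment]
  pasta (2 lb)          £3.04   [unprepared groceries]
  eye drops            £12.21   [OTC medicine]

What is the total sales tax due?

Bike helmet £96.14: athletic equipment → 5% + 0% transit = 5% → £4.81
Sourdough loaf £6.33: unprepared groceries → 9.25% + 2.25% transit = 11.5% → £0.73
Canned tomatoes £0.93: unprepared groceries → 9.25% + 2.25% transit = 11.5% → £0.11
LED flashlight £25.62: all other goods → 4.5% + 1% transit = 5.5% → £1.41
Extension cord £22.30: all other goods → 4.5% + 1% transit = 5.5% → £1.23
Granola (1 lb) £8.09: unprepared groceries → 9.25% + 2.25% transit = 11.5% → £0.93
Sleeping bag £128.46: athletic equipment → 5% + 0% transit = 5% → £6.42
Pasta (2 lb) £3.04: unprepared groceries → 9.25% + 2.25% transit = 11.5% → £0.35
Eye drops £12.21: OTC medicine → 0% + 1.5% transit = 1.5% → £0.18
Total tax = £4.81 + £0.73 + £0.11 + £1.41 + £1.23 + £0.93 + £6.42 + £0.35 + £0.18 = £16.17

£16.17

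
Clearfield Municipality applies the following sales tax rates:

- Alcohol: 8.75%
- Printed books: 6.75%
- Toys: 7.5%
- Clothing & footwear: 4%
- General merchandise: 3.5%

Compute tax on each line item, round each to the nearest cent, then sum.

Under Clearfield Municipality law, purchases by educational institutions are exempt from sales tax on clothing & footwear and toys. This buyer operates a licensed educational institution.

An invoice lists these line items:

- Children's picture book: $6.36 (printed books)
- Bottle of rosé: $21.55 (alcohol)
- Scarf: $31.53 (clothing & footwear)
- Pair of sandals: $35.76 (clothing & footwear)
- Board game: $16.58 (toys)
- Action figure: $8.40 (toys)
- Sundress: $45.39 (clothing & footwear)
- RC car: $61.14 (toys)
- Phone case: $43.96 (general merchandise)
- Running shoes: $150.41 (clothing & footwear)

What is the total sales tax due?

$3.86

Children's picture book $6.36: printed books → 6.75% → $0.43
Bottle of rosé $21.55: alcohol → 8.75% → $1.89
Scarf $31.53: clothing & footwear, buyer-exempt → 0% → $0.00
Pair of sandals $35.76: clothing & footwear, buyer-exempt → 0% → $0.00
Board game $16.58: toys, buyer-exempt → 0% → $0.00
Action figure $8.40: toys, buyer-exempt → 0% → $0.00
Sundress $45.39: clothing & footwear, buyer-exempt → 0% → $0.00
RC car $61.14: toys, buyer-exempt → 0% → $0.00
Phone case $43.96: general merchandise → 3.5% → $1.54
Running shoes $150.41: clothing & footwear, buyer-exempt → 0% → $0.00
Total tax = $0.43 + $1.89 + $1.54 = $3.86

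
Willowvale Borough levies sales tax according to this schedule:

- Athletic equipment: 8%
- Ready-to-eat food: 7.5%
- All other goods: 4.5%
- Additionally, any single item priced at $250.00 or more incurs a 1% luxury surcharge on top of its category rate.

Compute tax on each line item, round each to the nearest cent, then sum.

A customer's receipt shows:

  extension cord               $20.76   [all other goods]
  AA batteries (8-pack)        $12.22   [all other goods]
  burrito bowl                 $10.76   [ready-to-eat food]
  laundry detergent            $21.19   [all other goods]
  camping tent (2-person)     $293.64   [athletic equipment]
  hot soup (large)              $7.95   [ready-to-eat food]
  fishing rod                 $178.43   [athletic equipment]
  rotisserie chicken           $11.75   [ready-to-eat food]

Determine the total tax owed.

$45.42

Extension cord $20.76: all other goods → 4.5% → $0.93
AA batteries (8-pack) $12.22: all other goods → 4.5% → $0.55
Burrito bowl $10.76: ready-to-eat food → 7.5% → $0.81
Laundry detergent $21.19: all other goods → 4.5% → $0.95
Camping tent (2-person) $293.64: athletic equipment → 8% + 1% surcharge = 9% → $26.43
Hot soup (large) $7.95: ready-to-eat food → 7.5% → $0.60
Fishing rod $178.43: athletic equipment → 8% → $14.27
Rotisserie chicken $11.75: ready-to-eat food → 7.5% → $0.88
Total tax = $0.93 + $0.55 + $0.81 + $0.95 + $26.43 + $0.60 + $14.27 + $0.88 = $45.42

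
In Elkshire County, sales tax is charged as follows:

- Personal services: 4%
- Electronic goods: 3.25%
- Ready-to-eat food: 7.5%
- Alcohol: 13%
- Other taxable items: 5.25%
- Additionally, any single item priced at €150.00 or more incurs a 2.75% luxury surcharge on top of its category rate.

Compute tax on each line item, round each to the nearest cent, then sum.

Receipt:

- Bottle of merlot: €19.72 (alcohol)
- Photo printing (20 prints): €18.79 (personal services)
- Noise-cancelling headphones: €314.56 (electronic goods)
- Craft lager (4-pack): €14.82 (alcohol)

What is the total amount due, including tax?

€392.00

Bottle of merlot €19.72: alcohol → 13% → €2.56
Photo printing (20 prints) €18.79: personal services → 4% → €0.75
Noise-cancelling headphones €314.56: electronic goods → 3.25% + 2.75% surcharge = 6% → €18.87
Craft lager (4-pack) €14.82: alcohol → 13% → €1.93
Subtotal = €367.89; tax = €24.11; total due = €392.00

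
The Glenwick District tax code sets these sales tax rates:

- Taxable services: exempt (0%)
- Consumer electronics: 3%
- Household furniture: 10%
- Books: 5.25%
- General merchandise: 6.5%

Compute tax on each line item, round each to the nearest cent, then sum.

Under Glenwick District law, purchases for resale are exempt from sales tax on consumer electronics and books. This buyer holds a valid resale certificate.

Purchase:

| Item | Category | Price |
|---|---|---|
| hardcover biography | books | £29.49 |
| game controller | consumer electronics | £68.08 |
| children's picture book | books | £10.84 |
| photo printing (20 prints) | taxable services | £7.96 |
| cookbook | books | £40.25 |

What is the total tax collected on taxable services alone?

Photo printing (20 prints) £7.96: taxable services → 0% → £0.00
Tax on taxable services = £0.00

£0.00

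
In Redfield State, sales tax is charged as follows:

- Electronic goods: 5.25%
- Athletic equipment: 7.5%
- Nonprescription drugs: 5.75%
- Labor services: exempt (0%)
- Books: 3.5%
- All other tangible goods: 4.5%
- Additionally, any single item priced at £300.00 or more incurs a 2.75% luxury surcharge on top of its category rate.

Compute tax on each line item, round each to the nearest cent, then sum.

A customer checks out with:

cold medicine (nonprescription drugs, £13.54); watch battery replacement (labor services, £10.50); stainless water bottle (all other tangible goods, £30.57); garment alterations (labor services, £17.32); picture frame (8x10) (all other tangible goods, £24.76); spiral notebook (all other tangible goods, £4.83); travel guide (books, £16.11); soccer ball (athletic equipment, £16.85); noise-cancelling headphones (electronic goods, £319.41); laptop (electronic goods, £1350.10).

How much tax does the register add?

£138.87

Cold medicine £13.54: nonprescription drugs → 5.75% → £0.78
Watch battery replacement £10.50: labor services → 0% → £0.00
Stainless water bottle £30.57: all other tangible goods → 4.5% → £1.38
Garment alterations £17.32: labor services → 0% → £0.00
Picture frame (8x10) £24.76: all other tangible goods → 4.5% → £1.11
Spiral notebook £4.83: all other tangible goods → 4.5% → £0.22
Travel guide £16.11: books → 3.5% → £0.56
Soccer ball £16.85: athletic equipment → 7.5% → £1.26
Noise-cancelling headphones £319.41: electronic goods → 5.25% + 2.75% surcharge = 8% → £25.55
Laptop £1350.10: electronic goods → 5.25% + 2.75% surcharge = 8% → £108.01
Total tax = £0.78 + £1.38 + £1.11 + £0.22 + £0.56 + £1.26 + £25.55 + £108.01 = £138.87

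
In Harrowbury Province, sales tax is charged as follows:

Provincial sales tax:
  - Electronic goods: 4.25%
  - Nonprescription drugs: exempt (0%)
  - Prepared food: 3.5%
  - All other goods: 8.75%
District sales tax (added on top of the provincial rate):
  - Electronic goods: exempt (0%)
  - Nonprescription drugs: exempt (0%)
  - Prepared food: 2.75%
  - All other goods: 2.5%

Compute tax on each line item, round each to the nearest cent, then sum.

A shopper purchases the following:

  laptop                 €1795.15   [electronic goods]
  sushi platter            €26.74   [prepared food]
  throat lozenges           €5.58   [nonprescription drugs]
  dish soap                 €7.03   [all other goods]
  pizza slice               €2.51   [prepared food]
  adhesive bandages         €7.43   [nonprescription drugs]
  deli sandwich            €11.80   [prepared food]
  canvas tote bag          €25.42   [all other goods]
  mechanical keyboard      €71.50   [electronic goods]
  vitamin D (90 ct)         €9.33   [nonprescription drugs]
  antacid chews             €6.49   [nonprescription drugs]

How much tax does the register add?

€85.55

Laptop €1795.15: electronic goods → 4.25% + 0% district = 4.25% → €76.29
Sushi platter €26.74: prepared food → 3.5% + 2.75% district = 6.25% → €1.67
Throat lozenges €5.58: nonprescription drugs → 0% + 0% district = 0% → €0.00
Dish soap €7.03: all other goods → 8.75% + 2.5% district = 11.25% → €0.79
Pizza slice €2.51: prepared food → 3.5% + 2.75% district = 6.25% → €0.16
Adhesive bandages €7.43: nonprescription drugs → 0% + 0% district = 0% → €0.00
Deli sandwich €11.80: prepared food → 3.5% + 2.75% district = 6.25% → €0.74
Canvas tote bag €25.42: all other goods → 8.75% + 2.5% district = 11.25% → €2.86
Mechanical keyboard €71.50: electronic goods → 4.25% + 0% district = 4.25% → €3.04
Vitamin D (90 ct) €9.33: nonprescription drugs → 0% + 0% district = 0% → €0.00
Antacid chews €6.49: nonprescription drugs → 0% + 0% district = 0% → €0.00
Total tax = €76.29 + €1.67 + €0.79 + €0.16 + €0.74 + €2.86 + €3.04 = €85.55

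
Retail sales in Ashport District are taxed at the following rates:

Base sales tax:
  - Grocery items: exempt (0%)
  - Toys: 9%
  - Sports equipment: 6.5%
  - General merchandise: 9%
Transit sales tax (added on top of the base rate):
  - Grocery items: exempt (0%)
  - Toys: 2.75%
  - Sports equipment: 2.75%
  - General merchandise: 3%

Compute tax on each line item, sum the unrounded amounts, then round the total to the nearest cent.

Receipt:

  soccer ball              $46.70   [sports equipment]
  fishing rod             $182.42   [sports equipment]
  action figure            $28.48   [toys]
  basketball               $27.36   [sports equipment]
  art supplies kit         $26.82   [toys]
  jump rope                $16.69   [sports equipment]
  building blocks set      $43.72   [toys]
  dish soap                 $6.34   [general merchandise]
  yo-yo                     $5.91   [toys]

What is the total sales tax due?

Soccer ball $46.70: sports equipment → 6.5% + 2.75% transit = 9.25% → $4.31975
Fishing rod $182.42: sports equipment → 6.5% + 2.75% transit = 9.25% → $16.87385
Action figure $28.48: toys → 9% + 2.75% transit = 11.75% → $3.3464
Basketball $27.36: sports equipment → 6.5% + 2.75% transit = 9.25% → $2.5308
Art supplies kit $26.82: toys → 9% + 2.75% transit = 11.75% → $3.15135
Jump rope $16.69: sports equipment → 6.5% + 2.75% transit = 9.25% → $1.543825
Building blocks set $43.72: toys → 9% + 2.75% transit = 11.75% → $5.1371
Dish soap $6.34: general merchandise → 9% + 3% transit = 12% → $0.7608
Yo-yo $5.91: toys → 9% + 2.75% transit = 11.75% → $0.694425
Unrounded tax sum = $38.3583 → $38.36

$38.36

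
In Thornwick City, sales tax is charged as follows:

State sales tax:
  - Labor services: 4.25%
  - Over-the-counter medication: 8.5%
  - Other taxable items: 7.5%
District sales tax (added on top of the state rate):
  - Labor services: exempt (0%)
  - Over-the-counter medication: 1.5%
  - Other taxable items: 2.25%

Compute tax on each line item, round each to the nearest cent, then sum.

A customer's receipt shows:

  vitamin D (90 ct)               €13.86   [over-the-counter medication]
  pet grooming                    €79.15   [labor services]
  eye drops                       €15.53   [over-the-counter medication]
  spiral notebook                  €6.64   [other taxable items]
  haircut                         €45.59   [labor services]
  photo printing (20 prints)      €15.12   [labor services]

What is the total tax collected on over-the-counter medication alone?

Vitamin D (90 ct) €13.86: over-the-counter medication → 8.5% + 1.5% district = 10% → €1.39
Eye drops €15.53: over-the-counter medication → 8.5% + 1.5% district = 10% → €1.55
Tax on over-the-counter medication = €1.39 + €1.55 = €2.94

€2.94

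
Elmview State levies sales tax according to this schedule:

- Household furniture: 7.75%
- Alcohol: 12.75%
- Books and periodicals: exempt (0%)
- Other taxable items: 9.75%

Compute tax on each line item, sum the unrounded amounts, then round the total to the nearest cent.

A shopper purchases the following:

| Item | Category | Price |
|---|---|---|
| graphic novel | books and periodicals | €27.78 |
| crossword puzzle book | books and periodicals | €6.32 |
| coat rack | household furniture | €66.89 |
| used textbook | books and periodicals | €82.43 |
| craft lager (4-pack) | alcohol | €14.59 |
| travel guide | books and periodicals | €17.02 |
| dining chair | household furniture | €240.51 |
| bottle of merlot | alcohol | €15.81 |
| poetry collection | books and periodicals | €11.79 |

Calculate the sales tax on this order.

€27.70

Graphic novel €27.78: books and periodicals → 0% → €0.00
Crossword puzzle book €6.32: books and periodicals → 0% → €0.00
Coat rack €66.89: household furniture → 7.75% → €5.183975
Used textbook €82.43: books and periodicals → 0% → €0.00
Craft lager (4-pack) €14.59: alcohol → 12.75% → €1.860225
Travel guide €17.02: books and periodicals → 0% → €0.00
Dining chair €240.51: household furniture → 7.75% → €18.639525
Bottle of merlot €15.81: alcohol → 12.75% → €2.015775
Poetry collection €11.79: books and periodicals → 0% → €0.00
Unrounded tax sum = €27.6995 → €27.70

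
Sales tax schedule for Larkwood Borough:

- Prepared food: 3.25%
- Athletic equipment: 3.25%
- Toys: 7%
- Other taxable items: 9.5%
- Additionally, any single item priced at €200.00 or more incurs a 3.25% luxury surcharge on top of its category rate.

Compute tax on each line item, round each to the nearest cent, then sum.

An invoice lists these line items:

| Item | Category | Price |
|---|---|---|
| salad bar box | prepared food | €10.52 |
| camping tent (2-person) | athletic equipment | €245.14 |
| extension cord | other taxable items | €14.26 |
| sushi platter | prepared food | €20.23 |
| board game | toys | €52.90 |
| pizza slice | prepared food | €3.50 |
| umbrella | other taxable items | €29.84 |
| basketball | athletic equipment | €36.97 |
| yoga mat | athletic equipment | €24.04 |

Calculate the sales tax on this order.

Salad bar box €10.52: prepared food → 3.25% → €0.34
Camping tent (2-person) €245.14: athletic equipment → 3.25% + 3.25% surcharge = 6.5% → €15.93
Extension cord €14.26: other taxable items → 9.5% → €1.35
Sushi platter €20.23: prepared food → 3.25% → €0.66
Board game €52.90: toys → 7% → €3.70
Pizza slice €3.50: prepared food → 3.25% → €0.11
Umbrella €29.84: other taxable items → 9.5% → €2.83
Basketball €36.97: athletic equipment → 3.25% → €1.20
Yoga mat €24.04: athletic equipment → 3.25% → €0.78
Total tax = €0.34 + €15.93 + €1.35 + €0.66 + €3.70 + €0.11 + €2.83 + €1.20 + €0.78 = €26.90

€26.90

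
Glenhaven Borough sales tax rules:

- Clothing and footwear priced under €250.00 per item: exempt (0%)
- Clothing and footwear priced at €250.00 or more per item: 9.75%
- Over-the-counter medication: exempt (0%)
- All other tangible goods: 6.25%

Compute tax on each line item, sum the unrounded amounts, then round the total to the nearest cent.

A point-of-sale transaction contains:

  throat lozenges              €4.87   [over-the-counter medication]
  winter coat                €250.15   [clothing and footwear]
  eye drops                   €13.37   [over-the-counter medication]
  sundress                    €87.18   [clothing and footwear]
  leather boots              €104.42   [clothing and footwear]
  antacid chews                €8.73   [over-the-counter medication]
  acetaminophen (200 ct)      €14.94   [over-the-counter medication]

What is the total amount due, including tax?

Throat lozenges €4.87: over-the-counter medication → 0% → €0.00
Winter coat €250.15: clothing and footwear, €250.00 or more → 9.75% → €24.389625
Eye drops €13.37: over-the-counter medication → 0% → €0.00
Sundress €87.18: clothing and footwear, under €250.00 → 0% → €0.00
Leather boots €104.42: clothing and footwear, under €250.00 → 0% → €0.00
Antacid chews €8.73: over-the-counter medication → 0% → €0.00
Acetaminophen (200 ct) €14.94: over-the-counter medication → 0% → €0.00
Subtotal = €483.66; unrounded tax = €24.389625 → €24.39; total due = €508.05

€508.05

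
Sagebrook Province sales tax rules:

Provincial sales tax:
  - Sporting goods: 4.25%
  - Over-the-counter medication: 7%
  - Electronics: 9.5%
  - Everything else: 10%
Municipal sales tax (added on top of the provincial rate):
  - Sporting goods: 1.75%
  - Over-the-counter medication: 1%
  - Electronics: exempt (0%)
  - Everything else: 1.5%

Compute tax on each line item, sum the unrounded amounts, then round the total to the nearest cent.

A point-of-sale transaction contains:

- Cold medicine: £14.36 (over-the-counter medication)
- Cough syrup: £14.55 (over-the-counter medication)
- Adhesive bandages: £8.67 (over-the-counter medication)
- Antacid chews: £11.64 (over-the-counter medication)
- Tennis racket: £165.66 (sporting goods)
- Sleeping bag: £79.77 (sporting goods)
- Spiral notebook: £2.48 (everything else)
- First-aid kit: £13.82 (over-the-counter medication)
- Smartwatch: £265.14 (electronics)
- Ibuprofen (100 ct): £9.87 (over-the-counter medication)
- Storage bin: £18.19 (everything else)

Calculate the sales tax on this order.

Cold medicine £14.36: over-the-counter medication → 7% + 1% municipal = 8% → £1.1488
Cough syrup £14.55: over-the-counter medication → 7% + 1% municipal = 8% → £1.164
Adhesive bandages £8.67: over-the-counter medication → 7% + 1% municipal = 8% → £0.6936
Antacid chews £11.64: over-the-counter medication → 7% + 1% municipal = 8% → £0.9312
Tennis racket £165.66: sporting goods → 4.25% + 1.75% municipal = 6% → £9.9396
Sleeping bag £79.77: sporting goods → 4.25% + 1.75% municipal = 6% → £4.7862
Spiral notebook £2.48: everything else → 10% + 1.5% municipal = 11.5% → £0.2852
First-aid kit £13.82: over-the-counter medication → 7% + 1% municipal = 8% → £1.1056
Smartwatch £265.14: electronics → 9.5% + 0% municipal = 9.5% → £25.1883
Ibuprofen (100 ct) £9.87: over-the-counter medication → 7% + 1% municipal = 8% → £0.7896
Storage bin £18.19: everything else → 10% + 1.5% municipal = 11.5% → £2.09185
Unrounded tax sum = £48.12395 → £48.12

£48.12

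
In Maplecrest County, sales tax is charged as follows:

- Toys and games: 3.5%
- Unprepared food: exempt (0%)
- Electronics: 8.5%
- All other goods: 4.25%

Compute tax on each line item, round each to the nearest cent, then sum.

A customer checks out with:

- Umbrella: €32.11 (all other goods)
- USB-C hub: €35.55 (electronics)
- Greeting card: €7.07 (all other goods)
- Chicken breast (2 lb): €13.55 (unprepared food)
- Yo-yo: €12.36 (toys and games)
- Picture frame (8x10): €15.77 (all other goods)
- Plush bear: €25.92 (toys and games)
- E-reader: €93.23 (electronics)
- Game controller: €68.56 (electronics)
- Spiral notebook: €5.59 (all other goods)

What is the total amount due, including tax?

€330.39

Umbrella €32.11: all other goods → 4.25% → €1.36
USB-C hub €35.55: electronics → 8.5% → €3.02
Greeting card €7.07: all other goods → 4.25% → €0.30
Chicken breast (2 lb) €13.55: unprepared food → 0% → €0.00
Yo-yo €12.36: toys and games → 3.5% → €0.43
Picture frame (8x10) €15.77: all other goods → 4.25% → €0.67
Plush bear €25.92: toys and games → 3.5% → €0.91
E-reader €93.23: electronics → 8.5% → €7.92
Game controller €68.56: electronics → 8.5% → €5.83
Spiral notebook €5.59: all other goods → 4.25% → €0.24
Subtotal = €309.71; tax = €20.68; total due = €330.39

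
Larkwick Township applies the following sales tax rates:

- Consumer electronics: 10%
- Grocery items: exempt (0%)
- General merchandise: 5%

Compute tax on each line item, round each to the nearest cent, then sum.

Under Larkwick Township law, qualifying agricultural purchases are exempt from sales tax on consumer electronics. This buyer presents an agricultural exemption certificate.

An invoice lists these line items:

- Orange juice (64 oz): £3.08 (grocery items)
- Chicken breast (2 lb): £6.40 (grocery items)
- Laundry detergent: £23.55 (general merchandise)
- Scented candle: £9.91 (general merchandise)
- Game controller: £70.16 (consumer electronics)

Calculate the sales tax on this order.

Orange juice (64 oz) £3.08: grocery items → 0% → £0.00
Chicken breast (2 lb) £6.40: grocery items → 0% → £0.00
Laundry detergent £23.55: general merchandise → 5% → £1.18
Scented candle £9.91: general merchandise → 5% → £0.50
Game controller £70.16: consumer electronics, buyer-exempt → 0% → £0.00
Total tax = £1.18 + £0.50 = £1.68

£1.68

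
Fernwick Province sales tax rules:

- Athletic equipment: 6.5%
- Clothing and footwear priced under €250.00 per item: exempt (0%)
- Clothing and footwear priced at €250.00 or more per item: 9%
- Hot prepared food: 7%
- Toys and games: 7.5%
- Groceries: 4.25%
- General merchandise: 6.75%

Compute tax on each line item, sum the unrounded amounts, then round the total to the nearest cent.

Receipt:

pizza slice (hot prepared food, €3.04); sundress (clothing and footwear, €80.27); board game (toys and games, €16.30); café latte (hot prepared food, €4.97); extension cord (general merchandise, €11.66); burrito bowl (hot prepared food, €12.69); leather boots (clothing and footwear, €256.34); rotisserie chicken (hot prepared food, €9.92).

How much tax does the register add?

Pizza slice €3.04: hot prepared food → 7% → €0.2128
Sundress €80.27: clothing and footwear, under €250.00 → 0% → €0.00
Board game €16.30: toys and games → 7.5% → €1.2225
Café latte €4.97: hot prepared food → 7% → €0.3479
Extension cord €11.66: general merchandise → 6.75% → €0.78705
Burrito bowl €12.69: hot prepared food → 7% → €0.8883
Leather boots €256.34: clothing and footwear, €250.00 or more → 9% → €23.0706
Rotisserie chicken €9.92: hot prepared food → 7% → €0.6944
Unrounded tax sum = €27.22355 → €27.22

€27.22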